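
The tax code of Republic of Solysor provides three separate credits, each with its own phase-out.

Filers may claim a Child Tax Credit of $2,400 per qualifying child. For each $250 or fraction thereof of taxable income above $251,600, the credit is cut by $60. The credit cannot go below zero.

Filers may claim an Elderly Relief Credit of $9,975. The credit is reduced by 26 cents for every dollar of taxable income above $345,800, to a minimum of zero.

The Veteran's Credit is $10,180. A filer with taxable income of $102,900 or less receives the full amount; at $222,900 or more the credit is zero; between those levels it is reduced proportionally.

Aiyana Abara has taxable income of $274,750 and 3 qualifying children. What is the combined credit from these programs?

$11,595

Child Tax Credit: base = 3 × $2,400 = $7,200. income exceeds $251,600 by $23,150, which is 93 full-or-partial $250 increments; reduction = 93 × $60 = $5,580, leaving $1,620.
Elderly Relief Credit: $274,750 is at or below the $345,800 threshold, so the full $9,975 applies.
Veteran's Credit: $274,750 is at or above $222,900, so the credit is $0.
Total: $1,620 + $9,975 + $0 = $11,595.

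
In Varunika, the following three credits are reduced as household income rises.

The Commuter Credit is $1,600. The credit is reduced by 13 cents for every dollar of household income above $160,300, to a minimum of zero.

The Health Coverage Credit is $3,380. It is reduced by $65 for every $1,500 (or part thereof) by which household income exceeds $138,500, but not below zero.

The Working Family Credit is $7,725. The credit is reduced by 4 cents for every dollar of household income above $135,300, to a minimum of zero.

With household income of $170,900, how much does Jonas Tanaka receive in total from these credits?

Commuter Credit: 13% of the $10,600 excess over $160,300 is $1,378; credit = $1,600 − $1,378 = $222.
Health Coverage Credit: income exceeds $138,500 by $32,400, which is 22 full-or-partial $1,500 increments; reduction = 22 × $65 = $1,430, leaving $1,950.
Working Family Credit: 4% of the $35,600 excess over $135,300 is $1,424; credit = $7,725 − $1,424 = $6,301.
Total: $222 + $1,950 + $6,301 = $8,473.

$8,473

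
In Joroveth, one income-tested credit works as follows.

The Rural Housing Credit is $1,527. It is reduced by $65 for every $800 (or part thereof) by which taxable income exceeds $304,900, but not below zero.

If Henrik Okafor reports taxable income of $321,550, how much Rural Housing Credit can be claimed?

$162

Rural Housing Credit: income exceeds $304,900 by $16,650, which is 21 full-or-partial $800 increments; reduction = 21 × $65 = $1,365, leaving $162.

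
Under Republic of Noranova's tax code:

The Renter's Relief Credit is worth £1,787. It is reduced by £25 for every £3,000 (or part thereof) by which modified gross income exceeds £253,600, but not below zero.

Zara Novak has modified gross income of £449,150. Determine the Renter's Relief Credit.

Renter's Relief Credit: income exceeds £253,600 by £195,550, which is 66 full-or-partial £3,000 increments; reduction = 66 × £25 = £1,650, leaving £137.

£137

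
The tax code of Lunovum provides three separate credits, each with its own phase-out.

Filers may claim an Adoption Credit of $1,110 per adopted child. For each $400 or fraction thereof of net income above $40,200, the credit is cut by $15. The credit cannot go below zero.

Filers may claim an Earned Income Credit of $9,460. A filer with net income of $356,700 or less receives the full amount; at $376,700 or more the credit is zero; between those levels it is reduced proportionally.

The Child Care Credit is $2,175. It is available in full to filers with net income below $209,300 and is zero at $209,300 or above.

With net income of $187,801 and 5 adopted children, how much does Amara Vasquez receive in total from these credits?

Adoption Credit: base = 5 × $1,110 = $5,550. income exceeds $40,200 by $147,601 → 370 increments × $15 = $5,550 ≥ base, so the credit is $0.
Earned Income Credit: $187,801 is at or below the $356,700 threshold, so the full $9,460 applies.
Child Care Credit: $187,801 is below the $209,300 cutoff, so the full $2,175 applies.
Total: $0 + $9,460 + $2,175 = $11,635.

$11,635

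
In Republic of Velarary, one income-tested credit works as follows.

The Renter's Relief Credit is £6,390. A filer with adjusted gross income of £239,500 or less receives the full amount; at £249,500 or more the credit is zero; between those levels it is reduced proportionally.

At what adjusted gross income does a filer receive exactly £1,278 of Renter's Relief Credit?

£247,500

£1,278 is 1,278/6,390 of the full £6,390, so 5,112/6,390 of the £10,000 range has been used: income = £239,500 + £10,000 × 5,112/6,390 = £247,500.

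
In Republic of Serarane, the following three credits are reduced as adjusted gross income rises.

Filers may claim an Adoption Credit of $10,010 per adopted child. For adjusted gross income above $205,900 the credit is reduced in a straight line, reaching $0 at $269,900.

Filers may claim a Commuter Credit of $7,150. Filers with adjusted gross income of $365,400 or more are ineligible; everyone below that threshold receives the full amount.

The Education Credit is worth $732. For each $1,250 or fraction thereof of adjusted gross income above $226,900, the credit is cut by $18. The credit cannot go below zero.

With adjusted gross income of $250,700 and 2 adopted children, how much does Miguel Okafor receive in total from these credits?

$13,528

Adoption Credit: base = 2 × $10,010 = $20,020. $250,700 is $44,800 into a $64,000 phase-out range, leaving 19,200/64,000 of the credit: $20,020 × 19,200/64,000 = $6,006.
Commuter Credit: $250,700 is below the $365,400 cutoff, so the full $7,150 applies.
Education Credit: income exceeds $226,900 by $23,800, which is 20 full-or-partial $1,250 increments; reduction = 20 × $18 = $360, leaving $372.
Total: $6,006 + $7,150 + $372 = $13,528.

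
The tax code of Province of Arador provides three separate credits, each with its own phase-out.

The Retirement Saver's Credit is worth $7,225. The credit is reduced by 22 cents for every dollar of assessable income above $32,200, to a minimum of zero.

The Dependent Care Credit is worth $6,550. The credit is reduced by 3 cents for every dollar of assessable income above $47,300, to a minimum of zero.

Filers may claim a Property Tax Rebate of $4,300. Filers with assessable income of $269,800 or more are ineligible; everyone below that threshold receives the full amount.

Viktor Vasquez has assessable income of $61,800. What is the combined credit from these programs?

$11,128

Retirement Saver's Credit: 22% of the $29,600 excess over $32,200 is $6,512; credit = $7,225 − $6,512 = $713.
Dependent Care Credit: 3% of the $14,500 excess over $47,300 is $435; credit = $6,550 − $435 = $6,115.
Property Tax Rebate: $61,800 is below the $269,800 cutoff, so the full $4,300 applies.
Total: $713 + $6,115 + $4,300 = $11,128.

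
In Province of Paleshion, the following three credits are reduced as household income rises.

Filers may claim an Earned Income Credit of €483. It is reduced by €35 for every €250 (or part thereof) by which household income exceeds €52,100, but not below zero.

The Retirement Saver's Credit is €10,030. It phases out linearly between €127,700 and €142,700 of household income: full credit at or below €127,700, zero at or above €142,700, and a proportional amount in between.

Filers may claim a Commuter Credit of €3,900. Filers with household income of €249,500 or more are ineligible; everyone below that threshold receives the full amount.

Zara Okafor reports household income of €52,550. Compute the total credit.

Earned Income Credit: income exceeds €52,100 by €450, which is 2 full-or-partial €250 increments; reduction = 2 × €35 = €70, leaving €413.
Retirement Saver's Credit: €52,550 is at or below the €127,700 threshold, so the full €10,030 applies.
Commuter Credit: €52,550 is below the €249,500 cutoff, so the full €3,900 applies.
Total: €413 + €10,030 + €3,900 = €14,343.

€14,343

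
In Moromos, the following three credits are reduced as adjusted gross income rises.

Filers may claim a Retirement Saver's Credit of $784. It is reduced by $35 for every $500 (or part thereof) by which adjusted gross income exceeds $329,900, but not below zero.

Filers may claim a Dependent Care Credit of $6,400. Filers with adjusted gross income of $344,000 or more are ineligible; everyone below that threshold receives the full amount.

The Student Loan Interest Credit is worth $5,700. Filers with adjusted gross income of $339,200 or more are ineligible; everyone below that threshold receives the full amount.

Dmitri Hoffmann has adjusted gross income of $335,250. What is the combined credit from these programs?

$12,499

Retirement Saver's Credit: income exceeds $329,900 by $5,350, which is 11 full-or-partial $500 increments; reduction = 11 × $35 = $385, leaving $399.
Dependent Care Credit: $335,250 is below the $344,000 cutoff, so the full $6,400 applies.
Student Loan Interest Credit: $335,250 is below the $339,200 cutoff, so the full $5,700 applies.
Total: $399 + $6,400 + $5,700 = $12,499.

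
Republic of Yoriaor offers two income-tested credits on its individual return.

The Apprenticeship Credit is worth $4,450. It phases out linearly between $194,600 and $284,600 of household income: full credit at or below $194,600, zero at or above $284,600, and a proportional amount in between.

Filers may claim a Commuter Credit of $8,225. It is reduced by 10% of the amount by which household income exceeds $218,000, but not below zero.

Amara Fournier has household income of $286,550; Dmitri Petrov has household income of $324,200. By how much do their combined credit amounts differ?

$1,370

Amara ($286,550): Apprenticeship Credit: $286,550 is at or above $284,600, so the credit is $0. Commuter Credit: 10% of the $68,550 excess over $218,000 is $6,855; credit = $8,225 − $6,855 = $1,370. total $0 + $1,370 = $1,370
Dmitri ($324,200): Apprenticeship Credit: $324,200 is at or above $284,600, so the credit is $0. Commuter Credit: 10% of the $106,200 excess over $218,000 is $10,620 ≥ base, so the credit is $0. total $0 + $0 = $0
Difference: |$1,370 − $0| = $1,370.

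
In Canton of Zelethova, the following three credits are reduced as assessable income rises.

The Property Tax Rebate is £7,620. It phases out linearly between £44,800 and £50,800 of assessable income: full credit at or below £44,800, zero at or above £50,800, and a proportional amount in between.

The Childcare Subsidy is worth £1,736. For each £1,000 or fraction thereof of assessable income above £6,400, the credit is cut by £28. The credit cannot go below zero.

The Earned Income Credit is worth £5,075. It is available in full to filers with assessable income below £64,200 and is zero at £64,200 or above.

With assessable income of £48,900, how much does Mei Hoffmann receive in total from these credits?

£8,020

Property Tax Rebate: £48,900 is £4,100 into a £6,000 phase-out range, leaving 1,900/6,000 of the credit: £7,620 × 1,900/6,000 = £2,413.
Childcare Subsidy: income exceeds £6,400 by £42,500, which is 43 full-or-partial £1,000 increments; reduction = 43 × £28 = £1,204, leaving £532.
Earned Income Credit: £48,900 is below the £64,200 cutoff, so the full £5,075 applies.
Total: £2,413 + £532 + £5,075 = £8,020.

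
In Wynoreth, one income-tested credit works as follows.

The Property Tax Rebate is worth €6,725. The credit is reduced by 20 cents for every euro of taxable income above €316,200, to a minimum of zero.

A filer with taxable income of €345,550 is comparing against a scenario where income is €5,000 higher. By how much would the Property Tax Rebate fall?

At €345,550 — 20% of the €29,350 excess over €316,200 is €5,870; credit = €6,725 − €5,870 = €855.
At €350,550 — 20% of the €34,350 excess over €316,200 is €6,870 ≥ base, so the credit is €0.
Lost: €855 − €0 = €855.

€855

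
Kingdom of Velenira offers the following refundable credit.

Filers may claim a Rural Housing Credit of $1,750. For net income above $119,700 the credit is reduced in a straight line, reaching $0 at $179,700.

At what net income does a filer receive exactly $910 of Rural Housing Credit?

$910 is 910/1,750 of the full $1,750, so 840/1,750 of the $60,000 range has been used: income = $119,700 + $60,000 × 840/1,750 = $148,500.

$148,500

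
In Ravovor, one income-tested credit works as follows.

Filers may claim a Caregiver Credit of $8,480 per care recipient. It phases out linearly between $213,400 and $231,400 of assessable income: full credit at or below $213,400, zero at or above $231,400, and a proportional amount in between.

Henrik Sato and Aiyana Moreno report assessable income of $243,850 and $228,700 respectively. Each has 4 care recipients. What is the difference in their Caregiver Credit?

Henrik ($243,850): Caregiver Credit: base = 4 × $8,480 = $33,920. $243,850 is at or above $231,400, so the credit is $0.
Aiyana ($228,700): Caregiver Credit: base = 4 × $8,480 = $33,920. $228,700 is $15,300 into a $18,000 phase-out range, leaving 2,700/18,000 of the credit: $33,920 × 2,700/18,000 = $5,088.
Difference: |$0 − $5,088| = $5,088.

$5,088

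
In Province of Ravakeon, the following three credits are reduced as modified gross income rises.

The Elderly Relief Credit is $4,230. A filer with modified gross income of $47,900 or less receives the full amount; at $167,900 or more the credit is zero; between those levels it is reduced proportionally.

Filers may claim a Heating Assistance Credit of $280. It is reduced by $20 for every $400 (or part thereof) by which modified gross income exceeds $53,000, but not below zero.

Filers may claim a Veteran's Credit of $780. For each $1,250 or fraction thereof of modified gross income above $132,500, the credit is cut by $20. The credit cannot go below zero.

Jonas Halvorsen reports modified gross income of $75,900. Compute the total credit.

$4,023

Elderly Relief Credit: $75,900 is $28,000 into a $120,000 phase-out range, leaving 92,000/120,000 of the credit: $4,230 × 92,000/120,000 = $3,243.
Heating Assistance Credit: income exceeds $53,000 by $22,900 → 58 increments × $20 = $1,160 ≥ base, so the credit is $0.
Veteran's Credit: $75,900 is at or below the $132,500 threshold, so the full $780 applies.
Total: $3,243 + $0 + $780 = $4,023.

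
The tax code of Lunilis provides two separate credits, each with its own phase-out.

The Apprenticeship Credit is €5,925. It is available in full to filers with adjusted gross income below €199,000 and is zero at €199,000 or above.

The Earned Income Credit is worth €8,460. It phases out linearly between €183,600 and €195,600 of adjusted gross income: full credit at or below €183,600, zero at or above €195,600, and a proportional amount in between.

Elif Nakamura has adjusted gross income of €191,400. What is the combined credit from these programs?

€8,886

Apprenticeship Credit: €191,400 is below the €199,000 cutoff, so the full €5,925 applies.
Earned Income Credit: €191,400 is €7,800 into a €12,000 phase-out range, leaving 4,200/12,000 of the credit: €8,460 × 4,200/12,000 = €2,961.
Total: €5,925 + €2,961 = €8,886.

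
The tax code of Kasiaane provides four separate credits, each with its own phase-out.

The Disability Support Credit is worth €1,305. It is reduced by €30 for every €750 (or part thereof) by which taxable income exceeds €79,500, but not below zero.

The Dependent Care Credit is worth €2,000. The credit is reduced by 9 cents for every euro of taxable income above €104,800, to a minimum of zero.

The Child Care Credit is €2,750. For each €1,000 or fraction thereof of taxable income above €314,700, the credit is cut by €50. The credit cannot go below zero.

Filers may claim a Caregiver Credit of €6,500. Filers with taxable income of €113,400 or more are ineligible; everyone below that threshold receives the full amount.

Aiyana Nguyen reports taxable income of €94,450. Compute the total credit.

Disability Support Credit: income exceeds €79,500 by €14,950, which is 20 full-or-partial €750 increments; reduction = 20 × €30 = €600, leaving €705.
Dependent Care Credit: €94,450 is at or below the €104,800 threshold, so the full €2,000 applies.
Child Care Credit: €94,450 is at or below the €314,700 threshold, so the full €2,750 applies.
Caregiver Credit: €94,450 is below the €113,400 cutoff, so the full €6,500 applies.
Total: €705 + €2,000 + €2,750 + €6,500 = €11,955.

€11,955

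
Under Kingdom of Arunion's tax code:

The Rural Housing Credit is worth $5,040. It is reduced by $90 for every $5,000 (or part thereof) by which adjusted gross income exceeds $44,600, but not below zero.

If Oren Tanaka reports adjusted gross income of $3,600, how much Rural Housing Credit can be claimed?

$5,040

Rural Housing Credit: $3,600 is at or below the $44,600 threshold, so the full $5,040 applies.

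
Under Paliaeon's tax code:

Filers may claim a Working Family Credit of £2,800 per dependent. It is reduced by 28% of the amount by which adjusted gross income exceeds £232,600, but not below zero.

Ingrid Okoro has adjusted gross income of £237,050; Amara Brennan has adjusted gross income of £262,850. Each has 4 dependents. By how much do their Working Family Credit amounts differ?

£7,224

Ingrid (£237,050): Working Family Credit: base = 4 × £2,800 = £11,200. 28% of the £4,450 excess over £232,600 is £1,246; credit = £11,200 − £1,246 = £9,954.
Amara (£262,850): Working Family Credit: base = 4 × £2,800 = £11,200. 28% of the £30,250 excess over £232,600 is £8,470; credit = £11,200 − £8,470 = £2,730.
Difference: |£9,954 − £2,730| = £7,224.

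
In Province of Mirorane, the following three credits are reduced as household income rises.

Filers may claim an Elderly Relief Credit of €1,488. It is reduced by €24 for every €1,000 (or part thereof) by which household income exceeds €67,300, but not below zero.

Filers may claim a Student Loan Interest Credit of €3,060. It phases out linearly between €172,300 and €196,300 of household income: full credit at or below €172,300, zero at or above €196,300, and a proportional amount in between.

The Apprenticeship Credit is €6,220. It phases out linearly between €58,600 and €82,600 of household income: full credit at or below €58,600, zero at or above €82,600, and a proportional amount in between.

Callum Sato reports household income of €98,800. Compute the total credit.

€3,780

Elderly Relief Credit: income exceeds €67,300 by €31,500, which is 32 full-or-partial €1,000 increments; reduction = 32 × €24 = €768, leaving €720.
Student Loan Interest Credit: €98,800 is at or below the €172,300 threshold, so the full €3,060 applies.
Apprenticeship Credit: €98,800 is at or above €82,600, so the credit is €0.
Total: €720 + €3,060 + €0 = €3,780.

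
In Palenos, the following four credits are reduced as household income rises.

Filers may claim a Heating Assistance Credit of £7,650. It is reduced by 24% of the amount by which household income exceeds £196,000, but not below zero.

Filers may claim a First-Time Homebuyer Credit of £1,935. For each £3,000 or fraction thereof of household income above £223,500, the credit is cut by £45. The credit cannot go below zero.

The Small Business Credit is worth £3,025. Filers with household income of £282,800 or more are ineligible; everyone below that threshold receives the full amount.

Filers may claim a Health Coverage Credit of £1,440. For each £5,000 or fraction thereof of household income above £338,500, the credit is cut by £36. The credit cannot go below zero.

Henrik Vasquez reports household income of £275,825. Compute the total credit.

Heating Assistance Credit: 24% of the £79,825 excess over £196,000 is £19,158 ≥ base, so the credit is £0.
First-Time Homebuyer Credit: income exceeds £223,500 by £52,325, which is 18 full-or-partial £3,000 increments; reduction = 18 × £45 = £810, leaving £1,125.
Small Business Credit: £275,825 is below the £282,800 cutoff, so the full £3,025 applies.
Health Coverage Credit: £275,825 is at or below the £338,500 threshold, so the full £1,440 applies.
Total: £0 + £1,125 + £3,025 + £1,440 = £5,590.

£5,590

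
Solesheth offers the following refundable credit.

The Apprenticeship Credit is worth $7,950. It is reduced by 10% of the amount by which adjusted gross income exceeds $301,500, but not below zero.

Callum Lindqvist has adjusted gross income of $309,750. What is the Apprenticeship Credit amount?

$7,125

Apprenticeship Credit: 10% of the $8,250 excess over $301,500 is $825; credit = $7,950 − $825 = $7,125.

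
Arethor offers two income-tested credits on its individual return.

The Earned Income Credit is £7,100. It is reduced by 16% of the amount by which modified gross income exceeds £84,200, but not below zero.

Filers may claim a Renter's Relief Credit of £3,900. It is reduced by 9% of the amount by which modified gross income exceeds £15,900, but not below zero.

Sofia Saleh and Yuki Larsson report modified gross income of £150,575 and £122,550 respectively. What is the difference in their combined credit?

Sofia (£150,575): Earned Income Credit: 16% of the £66,375 excess over £84,200 is £10,620 ≥ base, so the credit is £0. Renter's Relief Credit: 9% of the £134,675 excess over £15,900 is £12,120.75 ≥ base, so the credit is £0. total £0 + £0 = £0
Yuki (£122,550): Earned Income Credit: 16% of the £38,350 excess over £84,200 is £6,136; credit = £7,100 − £6,136 = £964. Renter's Relief Credit: 9% of the £106,650 excess over £15,900 is £9,598.50 ≥ base, so the credit is £0. total £964 + £0 = £964
Difference: |£0 − £964| = £964.

£964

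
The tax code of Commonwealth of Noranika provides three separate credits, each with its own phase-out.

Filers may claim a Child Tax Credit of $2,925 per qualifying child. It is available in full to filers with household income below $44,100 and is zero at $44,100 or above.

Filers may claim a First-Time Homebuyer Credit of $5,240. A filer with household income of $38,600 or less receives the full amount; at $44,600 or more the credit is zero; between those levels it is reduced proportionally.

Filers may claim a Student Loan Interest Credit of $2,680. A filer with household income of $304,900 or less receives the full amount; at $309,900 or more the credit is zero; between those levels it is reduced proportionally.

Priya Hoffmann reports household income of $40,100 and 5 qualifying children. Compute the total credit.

$21,235

Child Tax Credit: base = 5 × $2,925 = $14,625. $40,100 is below the $44,100 cutoff, so the full $14,625 applies.
First-Time Homebuyer Credit: $40,100 is $1,500 into a $6,000 phase-out range, leaving 4,500/6,000 of the credit: $5,240 × 4,500/6,000 = $3,930.
Student Loan Interest Credit: $40,100 is at or below the $304,900 threshold, so the full $2,680 applies.
Total: $14,625 + $3,930 + $2,680 = $21,235.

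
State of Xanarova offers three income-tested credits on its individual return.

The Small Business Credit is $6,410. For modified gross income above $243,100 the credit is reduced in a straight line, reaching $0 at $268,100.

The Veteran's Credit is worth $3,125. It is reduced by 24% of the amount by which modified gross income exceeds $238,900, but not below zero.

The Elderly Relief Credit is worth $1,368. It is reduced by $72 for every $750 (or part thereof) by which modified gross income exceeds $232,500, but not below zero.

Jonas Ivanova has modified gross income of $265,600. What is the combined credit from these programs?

$641

Small Business Credit: $265,600 is $22,500 into a $25,000 phase-out range, leaving 2,500/25,000 of the credit: $6,410 × 2,500/25,000 = $641.
Veteran's Credit: 24% of the $26,700 excess over $238,900 is $6,408 ≥ base, so the credit is $0.
Elderly Relief Credit: income exceeds $232,500 by $33,100 → 45 increments × $72 = $3,240 ≥ base, so the credit is $0.
Total: $641 + $0 + $0 = $641.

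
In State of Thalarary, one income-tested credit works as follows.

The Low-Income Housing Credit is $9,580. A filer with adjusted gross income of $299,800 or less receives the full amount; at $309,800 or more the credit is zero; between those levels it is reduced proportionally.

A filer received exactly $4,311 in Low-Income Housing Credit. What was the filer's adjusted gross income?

$4,311 is 4,311/9,580 of the full $9,580, so 5,269/9,580 of the $10,000 range has been used: income = $299,800 + $10,000 × 5,269/9,580 = $305,300.

$305,300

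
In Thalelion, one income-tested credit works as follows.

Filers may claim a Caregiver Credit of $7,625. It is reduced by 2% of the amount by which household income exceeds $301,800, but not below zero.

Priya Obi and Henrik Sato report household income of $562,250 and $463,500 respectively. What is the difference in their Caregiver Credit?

Priya ($562,250): Caregiver Credit: 2% of the $260,450 excess over $301,800 is $5,209; credit = $7,625 − $5,209 = $2,416.
Henrik ($463,500): Caregiver Credit: 2% of the $161,700 excess over $301,800 is $3,234; credit = $7,625 − $3,234 = $4,391.
Difference: |$2,416 − $4,391| = $1,975.

$1,975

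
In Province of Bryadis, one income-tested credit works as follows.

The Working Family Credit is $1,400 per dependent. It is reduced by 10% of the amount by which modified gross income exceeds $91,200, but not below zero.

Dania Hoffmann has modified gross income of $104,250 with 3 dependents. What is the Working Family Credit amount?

Working Family Credit: base = 3 × $1,400 = $4,200. 10% of the $13,050 excess over $91,200 is $1,305; credit = $4,200 − $1,305 = $2,895.

$2,895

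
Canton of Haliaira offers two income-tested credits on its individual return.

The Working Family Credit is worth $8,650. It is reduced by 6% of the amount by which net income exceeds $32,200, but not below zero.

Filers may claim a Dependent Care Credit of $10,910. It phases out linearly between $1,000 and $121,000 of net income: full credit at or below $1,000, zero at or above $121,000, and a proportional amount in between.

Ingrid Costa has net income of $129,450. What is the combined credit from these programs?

Working Family Credit: 6% of the $97,250 excess over $32,200 is $5,835; credit = $8,650 − $5,835 = $2,815.
Dependent Care Credit: $129,450 is at or above $121,000, so the credit is $0.
Total: $2,815 + $0 = $2,815.

$2,815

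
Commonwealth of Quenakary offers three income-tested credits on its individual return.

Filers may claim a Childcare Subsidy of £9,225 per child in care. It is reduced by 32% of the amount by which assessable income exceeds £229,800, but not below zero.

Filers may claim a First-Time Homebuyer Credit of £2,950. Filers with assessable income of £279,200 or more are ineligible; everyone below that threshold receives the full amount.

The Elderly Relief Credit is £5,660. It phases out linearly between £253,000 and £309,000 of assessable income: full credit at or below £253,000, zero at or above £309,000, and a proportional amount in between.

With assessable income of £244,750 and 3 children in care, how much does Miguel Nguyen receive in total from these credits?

Childcare Subsidy: base = 3 × £9,225 = £27,675. 32% of the £14,950 excess over £229,800 is £4,784; credit = £27,675 − £4,784 = £22,891.
First-Time Homebuyer Credit: £244,750 is below the £279,200 cutoff, so the full £2,950 applies.
Elderly Relief Credit: £244,750 is at or below the £253,000 threshold, so the full £5,660 applies.
Total: £22,891 + £2,950 + £5,660 = £31,501.

£31,501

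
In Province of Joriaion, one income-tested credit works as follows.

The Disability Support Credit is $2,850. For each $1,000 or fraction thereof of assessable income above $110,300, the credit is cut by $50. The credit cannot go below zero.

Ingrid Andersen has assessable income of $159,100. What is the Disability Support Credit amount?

$400

Disability Support Credit: income exceeds $110,300 by $48,800, which is 49 full-or-partial $1,000 increments; reduction = 49 × $50 = $2,450, leaving $400.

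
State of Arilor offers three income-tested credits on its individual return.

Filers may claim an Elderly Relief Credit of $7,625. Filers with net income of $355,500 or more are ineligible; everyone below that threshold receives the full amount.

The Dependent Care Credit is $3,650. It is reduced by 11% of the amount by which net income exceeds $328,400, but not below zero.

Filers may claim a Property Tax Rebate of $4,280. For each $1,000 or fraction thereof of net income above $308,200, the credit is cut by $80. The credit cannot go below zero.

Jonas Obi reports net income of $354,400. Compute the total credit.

Elderly Relief Credit: $354,400 is below the $355,500 cutoff, so the full $7,625 applies.
Dependent Care Credit: 11% of the $26,000 excess over $328,400 is $2,860; credit = $3,650 − $2,860 = $790.
Property Tax Rebate: income exceeds $308,200 by $46,200, which is 47 full-or-partial $1,000 increments; reduction = 47 × $80 = $3,760, leaving $520.
Total: $7,625 + $790 + $520 = $8,935.

$8,935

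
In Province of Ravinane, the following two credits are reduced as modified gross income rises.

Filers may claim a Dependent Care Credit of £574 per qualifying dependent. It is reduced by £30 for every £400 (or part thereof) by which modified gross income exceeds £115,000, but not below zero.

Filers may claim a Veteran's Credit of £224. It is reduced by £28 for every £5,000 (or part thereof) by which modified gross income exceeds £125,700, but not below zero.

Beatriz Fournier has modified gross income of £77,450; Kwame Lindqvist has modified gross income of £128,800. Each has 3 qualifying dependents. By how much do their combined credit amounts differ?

Beatriz (£77,450): Dependent Care Credit: base = 3 × £574 = £1,722. £77,450 is at or below the £115,000 threshold, so the full £1,722 applies. Veteran's Credit: £77,450 is at or below the £125,700 threshold, so the full £224 applies. total £1,722 + £224 = £1,946
Kwame (£128,800): Dependent Care Credit: base = 3 × £574 = £1,722. income exceeds £115,000 by £13,800, which is 35 full-or-partial £400 increments; reduction = 35 × £30 = £1,050, leaving £672. Veteran's Credit: income exceeds £125,700 by £3,100, which is 1 full-or-partial £5,000 increment; reduction = 1 × £28 = £28, leaving £196. total £672 + £196 = £868
Difference: |£1,946 − £868| = £1,078.

£1,078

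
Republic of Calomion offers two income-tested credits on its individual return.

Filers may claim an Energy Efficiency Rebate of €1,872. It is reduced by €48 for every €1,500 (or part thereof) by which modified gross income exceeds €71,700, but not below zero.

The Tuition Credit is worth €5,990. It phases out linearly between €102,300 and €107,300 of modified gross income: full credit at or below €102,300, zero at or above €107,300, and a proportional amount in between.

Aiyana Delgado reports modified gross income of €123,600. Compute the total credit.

Energy Efficiency Rebate: income exceeds €71,700 by €51,900, which is 35 full-or-partial €1,500 increments; reduction = 35 × €48 = €1,680, leaving €192.
Tuition Credit: €123,600 is at or above €107,300, so the credit is €0.
Total: €192 + €0 = €192.

€192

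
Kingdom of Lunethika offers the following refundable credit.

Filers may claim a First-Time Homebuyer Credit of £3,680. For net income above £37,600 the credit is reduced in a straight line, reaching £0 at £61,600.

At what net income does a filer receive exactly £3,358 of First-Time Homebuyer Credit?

£3,358 is 3,358/3,680 of the full £3,680, so 322/3,680 of the £24,000 range has been used: income = £37,600 + £24,000 × 322/3,680 = £39,700.

£39,700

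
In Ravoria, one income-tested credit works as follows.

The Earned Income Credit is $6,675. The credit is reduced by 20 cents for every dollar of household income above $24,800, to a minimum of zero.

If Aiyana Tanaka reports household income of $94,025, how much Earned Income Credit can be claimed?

$0

Earned Income Credit: 20% of the $69,225 excess over $24,800 is $13,845 ≥ base, so the credit is $0.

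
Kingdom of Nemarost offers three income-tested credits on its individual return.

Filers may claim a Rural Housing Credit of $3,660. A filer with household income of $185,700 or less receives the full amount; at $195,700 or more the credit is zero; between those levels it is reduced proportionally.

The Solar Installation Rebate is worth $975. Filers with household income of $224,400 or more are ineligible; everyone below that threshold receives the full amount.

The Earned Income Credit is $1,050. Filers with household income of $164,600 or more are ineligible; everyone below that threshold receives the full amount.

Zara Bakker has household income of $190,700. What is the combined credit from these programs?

$2,805

Rural Housing Credit: $190,700 is $5,000 into a $10,000 phase-out range, leaving 5,000/10,000 of the credit: $3,660 × 5,000/10,000 = $1,830.
Solar Installation Rebate: $190,700 is below the $224,400 cutoff, so the full $975 applies.
Earned Income Credit: $190,700 meets or exceeds the $164,600 cutoff, so the credit is $0.
Total: $1,830 + $975 + $0 = $2,805.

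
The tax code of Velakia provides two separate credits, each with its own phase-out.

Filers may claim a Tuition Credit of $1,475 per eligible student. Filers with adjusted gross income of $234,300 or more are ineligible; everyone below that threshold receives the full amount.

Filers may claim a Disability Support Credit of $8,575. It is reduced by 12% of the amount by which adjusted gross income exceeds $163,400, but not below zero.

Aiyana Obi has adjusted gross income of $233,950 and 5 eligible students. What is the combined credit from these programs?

Tuition Credit: base = 5 × $1,475 = $7,375. $233,950 is below the $234,300 cutoff, so the full $7,375 applies.
Disability Support Credit: 12% of the $70,550 excess over $163,400 is $8,466; credit = $8,575 − $8,466 = $109.
Total: $7,375 + $109 = $7,484.

$7,484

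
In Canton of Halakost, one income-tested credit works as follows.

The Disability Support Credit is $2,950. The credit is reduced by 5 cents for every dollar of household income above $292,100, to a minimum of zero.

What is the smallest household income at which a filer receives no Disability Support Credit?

The credit falls by 5% of each dollar above $292,100, so it reaches zero when the excess is $2,950 / 5% = $59,000: income = $292,100 + $59,000 = $351,100.

$351,100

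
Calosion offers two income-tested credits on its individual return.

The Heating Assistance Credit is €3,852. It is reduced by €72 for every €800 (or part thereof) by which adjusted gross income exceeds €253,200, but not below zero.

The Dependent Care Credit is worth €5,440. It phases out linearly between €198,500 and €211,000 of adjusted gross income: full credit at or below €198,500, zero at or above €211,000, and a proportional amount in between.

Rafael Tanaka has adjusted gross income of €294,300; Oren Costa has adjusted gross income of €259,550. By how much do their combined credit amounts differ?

€3,168

Rafael (€294,300): Heating Assistance Credit: income exceeds €253,200 by €41,100, which is 52 full-or-partial €800 increments; reduction = 52 × €72 = €3,744, leaving €108. Dependent Care Credit: €294,300 is at or above €211,000, so the credit is €0. total €108 + €0 = €108
Oren (€259,550): Heating Assistance Credit: income exceeds €253,200 by €6,350, which is 8 full-or-partial €800 increments; reduction = 8 × €72 = €576, leaving €3,276. Dependent Care Credit: €259,550 is at or above €211,000, so the credit is €0. total €3,276 + €0 = €3,276
Difference: |€108 − €3,276| = €3,168.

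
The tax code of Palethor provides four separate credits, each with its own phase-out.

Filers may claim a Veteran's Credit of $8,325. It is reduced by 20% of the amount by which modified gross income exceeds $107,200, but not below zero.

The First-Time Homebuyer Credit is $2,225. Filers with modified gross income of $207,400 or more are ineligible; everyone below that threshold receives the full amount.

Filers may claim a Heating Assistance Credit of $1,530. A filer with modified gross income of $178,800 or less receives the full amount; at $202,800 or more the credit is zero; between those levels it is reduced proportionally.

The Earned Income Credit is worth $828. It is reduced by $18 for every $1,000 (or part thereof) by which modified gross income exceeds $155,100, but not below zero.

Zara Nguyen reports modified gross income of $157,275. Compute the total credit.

$4,529

Veteran's Credit: 20% of the $50,075 excess over $107,200 is $10,015 ≥ base, so the credit is $0.
First-Time Homebuyer Credit: $157,275 is below the $207,400 cutoff, so the full $2,225 applies.
Heating Assistance Credit: $157,275 is at or below the $178,800 threshold, so the full $1,530 applies.
Earned Income Credit: income exceeds $155,100 by $2,175, which is 3 full-or-partial $1,000 increments; reduction = 3 × $18 = $54, leaving $774.
Total: $0 + $2,225 + $1,530 + $774 = $4,529.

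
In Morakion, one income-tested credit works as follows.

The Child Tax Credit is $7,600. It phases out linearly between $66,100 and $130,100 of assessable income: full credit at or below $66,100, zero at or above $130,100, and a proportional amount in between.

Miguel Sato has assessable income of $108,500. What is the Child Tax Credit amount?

Child Tax Credit: $108,500 is $42,400 into a $64,000 phase-out range, leaving 21,600/64,000 of the credit: $7,600 × 21,600/64,000 = $2,565.

$2,565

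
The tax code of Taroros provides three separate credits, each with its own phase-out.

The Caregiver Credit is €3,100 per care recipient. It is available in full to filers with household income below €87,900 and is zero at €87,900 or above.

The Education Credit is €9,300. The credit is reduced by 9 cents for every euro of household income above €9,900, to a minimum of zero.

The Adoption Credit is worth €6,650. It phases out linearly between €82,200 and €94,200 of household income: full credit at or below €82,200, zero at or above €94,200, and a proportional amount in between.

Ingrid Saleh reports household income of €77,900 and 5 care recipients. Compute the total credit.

€25,330

Caregiver Credit: base = 5 × €3,100 = €15,500. €77,900 is below the €87,900 cutoff, so the full €15,500 applies.
Education Credit: 9% of the €68,000 excess over €9,900 is €6,120; credit = €9,300 − €6,120 = €3,180.
Adoption Credit: €77,900 is at or below the €82,200 threshold, so the full €6,650 applies.
Total: €15,500 + €3,180 + €6,650 = €25,330.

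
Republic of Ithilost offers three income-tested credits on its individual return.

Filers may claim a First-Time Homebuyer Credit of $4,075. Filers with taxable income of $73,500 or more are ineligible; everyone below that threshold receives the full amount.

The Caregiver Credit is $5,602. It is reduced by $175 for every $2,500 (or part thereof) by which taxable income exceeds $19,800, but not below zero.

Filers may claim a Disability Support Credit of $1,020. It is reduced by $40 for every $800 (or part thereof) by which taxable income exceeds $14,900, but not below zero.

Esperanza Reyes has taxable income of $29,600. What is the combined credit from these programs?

$9,237

First-Time Homebuyer Credit: $29,600 is below the $73,500 cutoff, so the full $4,075 applies.
Caregiver Credit: income exceeds $19,800 by $9,800, which is 4 full-or-partial $2,500 increments; reduction = 4 × $175 = $700, leaving $4,902.
Disability Support Credit: income exceeds $14,900 by $14,700, which is 19 full-or-partial $800 increments; reduction = 19 × $40 = $760, leaving $260.
Total: $4,075 + $4,902 + $260 = $9,237.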